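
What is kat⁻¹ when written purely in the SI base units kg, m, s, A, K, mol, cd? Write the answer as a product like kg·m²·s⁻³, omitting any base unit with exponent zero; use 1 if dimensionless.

s·mol⁻¹

kat = s⁻¹·mol.
So kat⁻¹ = s·mol⁻¹.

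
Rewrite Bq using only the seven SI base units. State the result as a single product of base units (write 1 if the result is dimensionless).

Bq = s⁻¹.

s⁻¹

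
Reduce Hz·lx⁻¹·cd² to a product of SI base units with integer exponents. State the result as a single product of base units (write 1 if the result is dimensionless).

Hz = 1/s = s⁻¹ (frequency is cycles per second).
lx = lm/m² (illuminance = luminous flux per area),
    = m⁻²·cd.
So lx⁻¹ = m²·cd⁻¹.
Combining: Hz·lx⁻¹·cd² = s⁻¹ · (m²·cd⁻¹) · cd² = m²·s⁻¹·cd.

m²·s⁻¹·cd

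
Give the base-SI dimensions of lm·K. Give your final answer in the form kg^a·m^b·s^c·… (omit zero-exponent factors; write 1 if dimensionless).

lm = cd.
Combining: lm·K = cd · K = K·cd.

K·cd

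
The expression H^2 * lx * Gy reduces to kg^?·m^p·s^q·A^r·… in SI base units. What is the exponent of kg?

2

H = kg·m²·s⁻²·A⁻².
So H² = kg²·m⁴·s⁻⁴·A⁻⁴.
lx = m⁻²·cd.
Gy = m²·s⁻².
Combining: H²·lx·Gy = (kg²·m⁴·s⁻⁴·A⁻⁴) · (m⁻²·cd) · (m²·s⁻²) = kg²·m⁴·s⁻⁶·A⁻⁴·cd.
The exponent of kg is 2.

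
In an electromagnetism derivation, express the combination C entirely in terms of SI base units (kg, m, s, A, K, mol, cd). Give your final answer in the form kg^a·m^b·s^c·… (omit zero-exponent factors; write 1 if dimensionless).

C = A·s = s·A (charge = current × time).

s·A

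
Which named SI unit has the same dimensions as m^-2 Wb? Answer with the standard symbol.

T

Wb = V·s (flux: a volt is a weber per second),
    = kg·m²·s⁻²·A⁻¹.
Combining: m⁻²·Wb = m⁻² · (kg·m²·s⁻²·A⁻¹) = kg·s⁻²·A⁻¹.
kg·s⁻²·A⁻¹ is the base-SI form of the tesla.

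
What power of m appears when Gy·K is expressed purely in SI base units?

2

Gy = J/kg (absorbed dose = energy per mass),
    = m²·s⁻².
Combining: Gy·K = (m²·s⁻²) · K = m²·s⁻²·K.
The exponent of m is 2.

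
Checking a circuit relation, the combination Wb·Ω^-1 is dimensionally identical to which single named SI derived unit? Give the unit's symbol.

C

Wb = kg·m²·s⁻²·A⁻¹.
Ω = kg·m²·s⁻³·A⁻².
So Ω⁻¹ = kg⁻¹·m⁻²·s³·A².
Combining: Wb·Ω⁻¹ = (kg·m²·s⁻²·A⁻¹) · (kg⁻¹·m⁻²·s³·A²) = s·A.
s·A is the base-SI form of the coulomb.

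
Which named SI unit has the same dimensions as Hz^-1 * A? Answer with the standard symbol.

C

Hz = s⁻¹.
So Hz⁻¹ = s.
Combining: Hz⁻¹·A = s · A = s·A.
s·A is the base-SI form of the coulomb.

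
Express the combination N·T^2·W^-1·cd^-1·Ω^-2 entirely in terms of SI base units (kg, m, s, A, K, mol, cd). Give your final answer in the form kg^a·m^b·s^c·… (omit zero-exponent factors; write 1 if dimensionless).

N = kg·m/s² = kg·m·s⁻² (force = mass × acceleration).
T = Wb/m² (flux density = flux per area),
    = kg·s⁻²·A⁻¹.
So T² = kg²·s⁻⁴·A⁻².
W = J/s (power = energy per time),
    = kg·m²·s⁻³.
So W⁻¹ = kg⁻¹·m⁻²·s³.
Ω = V/A (resistance = voltage per current),
    = kg·m²·s⁻³·A⁻².
So Ω⁻² = kg⁻²·m⁻⁴·s⁶·A⁴.
Combining: N·T²·W⁻¹·cd⁻¹·Ω⁻² = (kg·m·s⁻²) · (kg²·s⁻⁴·A⁻²) · (kg⁻¹·m⁻²·s³) · cd⁻¹ · (kg⁻²·m⁻⁴·s⁶·A⁴) = m⁻⁵·s³·A²·cd⁻¹.

m⁻⁵·s³·A²·cd⁻¹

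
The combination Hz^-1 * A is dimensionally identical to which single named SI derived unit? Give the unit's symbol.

Hz = s⁻¹.
So Hz⁻¹ = s.
Combining: Hz⁻¹·A = s · A = s·A.
s·A is the base-SI form of the coulomb.

C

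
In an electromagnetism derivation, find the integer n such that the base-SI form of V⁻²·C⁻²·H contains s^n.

2

V = kg·m²·s⁻³·A⁻¹.
So V⁻² = kg⁻²·m⁻⁴·s⁶·A².
C = s·A.
So C⁻² = s⁻²·A⁻².
H = kg·m²·s⁻²·A⁻².
Combining: V⁻²·C⁻²·H = (kg⁻²·m⁻⁴·s⁶·A²) · (s⁻²·A⁻²) · (kg·m²·s⁻²·A⁻²) = kg⁻¹·m⁻²·s²·A⁻².
The exponent of s is 2.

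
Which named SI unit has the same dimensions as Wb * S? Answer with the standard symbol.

Wb = V·s (flux: a volt is a weber per second),
    = kg·m²·s⁻²·A⁻¹.
S = 1/Ω (conductance is reciprocal resistance),
    = kg⁻¹·m⁻²·s³·A².
Combining: Wb·S = (kg·m²·s⁻²·A⁻¹) · (kg⁻¹·m⁻²·s³·A²) = s·A.
s·A is the base-SI form of the coulomb.

C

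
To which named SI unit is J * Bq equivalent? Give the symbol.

W

J = N·m (work = force × distance),
    = kg·m²·s⁻².
Bq = 1/s = s⁻¹ (activity is decays per second).
Combining: J·Bq = (kg·m²·s⁻²) · s⁻¹ = kg·m²·s⁻³.
kg·m²·s⁻³ is the base-SI form of the watt.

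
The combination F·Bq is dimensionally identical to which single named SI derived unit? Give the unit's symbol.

S

F = kg⁻¹·m⁻²·s⁴·A².
Bq = s⁻¹.
Combining: F·Bq = (kg⁻¹·m⁻²·s⁴·A²) · s⁻¹ = kg⁻¹·m⁻²·s³·A².
kg⁻¹·m⁻²·s³·A² is the base-SI form of the siemens.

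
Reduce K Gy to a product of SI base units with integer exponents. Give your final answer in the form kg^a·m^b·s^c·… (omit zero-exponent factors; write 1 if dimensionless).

Gy = J/kg (absorbed dose = energy per mass),
    = m²·s⁻².
Combining: K·Gy = K · (m²·s⁻²) = m²·s⁻²·K.

m²·s⁻²·K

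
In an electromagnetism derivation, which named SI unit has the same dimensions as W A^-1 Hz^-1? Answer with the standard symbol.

W = J/s (power = energy per time),
    = kg·m²·s⁻³.
Hz = 1/s = s⁻¹ (frequency is cycles per second).
So Hz⁻¹ = s.
Combining: W·A⁻¹·Hz⁻¹ = (kg·m²·s⁻³) · A⁻¹ · s = kg·m²·s⁻²·A⁻¹.
kg·m²·s⁻²·A⁻¹ is the base-SI form of the weber.

Wb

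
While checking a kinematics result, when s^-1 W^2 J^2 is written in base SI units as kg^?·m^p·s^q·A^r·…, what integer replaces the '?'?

4

W = kg·m²·s⁻³.
So W² = kg²·m⁴·s⁻⁶.
J = kg·m²·s⁻².
So J² = kg²·m⁴·s⁻⁴.
Combining: s⁻¹·W²·J² = s⁻¹ · (kg²·m⁴·s⁻⁶) · (kg²·m⁴·s⁻⁴) = kg⁴·m⁸·s⁻¹¹.
The exponent of kg is 4.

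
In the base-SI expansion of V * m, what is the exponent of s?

V = W/A (potential = power per current),
    = kg·m²·s⁻³·A⁻¹.
Combining: V·m = (kg·m²·s⁻³·A⁻¹) · m = kg·m³·s⁻³·A⁻¹.
The exponent of s is -3.

-3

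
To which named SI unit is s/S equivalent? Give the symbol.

S = 1/Ω (conductance is reciprocal resistance),
    = kg⁻¹·m⁻²·s³·A².
So S⁻¹ = kg·m²·s⁻³·A⁻².
Combining: s·S⁻¹ = s · (kg·m²·s⁻³·A⁻²) = kg·m²·s⁻²·A⁻².
kg·m²·s⁻²·A⁻² is the base-SI form of the henry.

H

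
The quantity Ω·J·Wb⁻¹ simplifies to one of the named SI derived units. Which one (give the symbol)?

V

Ω = V/A (resistance = voltage per current),
    = kg·m²·s⁻³·A⁻².
J = N·m (work = force × distance),
    = kg·m²·s⁻².
Wb = V·s (flux: a volt is a weber per second),
    = kg·m²·s⁻²·A⁻¹.
So Wb⁻¹ = kg⁻¹·m⁻²·s²·A.
Combining: Ω·J·Wb⁻¹ = (kg·m²·s⁻³·A⁻²) · (kg·m²·s⁻²) · (kg⁻¹·m⁻²·s²·A) = kg·m²·s⁻³·A⁻¹.
kg·m²·s⁻³·A⁻¹ is the base-SI form of the volt.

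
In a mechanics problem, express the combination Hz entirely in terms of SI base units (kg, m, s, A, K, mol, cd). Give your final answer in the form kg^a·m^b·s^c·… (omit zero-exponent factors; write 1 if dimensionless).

s⁻¹

Hz = 1/s = s⁻¹ (frequency is cycles per second).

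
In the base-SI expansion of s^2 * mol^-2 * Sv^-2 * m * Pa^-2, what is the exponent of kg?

-2

Sv = m²·s⁻².
So Sv⁻² = m⁻⁴·s⁴.
Pa = kg·m⁻¹·s⁻².
So Pa⁻² = kg⁻²·m²·s⁴.
Combining: s²·mol⁻²·Sv⁻²·m·Pa⁻² = s² · mol⁻² · (m⁻⁴·s⁴) · m · (kg⁻²·m²·s⁴) = kg⁻²·m⁻¹·s¹⁰·mol⁻².
The exponent of kg is -2.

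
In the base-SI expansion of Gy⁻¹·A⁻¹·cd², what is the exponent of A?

-1

Gy = J/kg (absorbed dose = energy per mass),
    = m²·s⁻².
So Gy⁻¹ = m⁻²·s².
Combining: Gy⁻¹·A⁻¹·cd² = (m⁻²·s²) · A⁻¹ · cd² = m⁻²·s²·A⁻¹·cd².
The exponent of A is -1.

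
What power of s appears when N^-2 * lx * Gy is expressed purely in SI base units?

N = kg·m·s⁻².
So N⁻² = kg⁻²·m⁻²·s⁴.
lx = m⁻²·cd.
Gy = m²·s⁻².
Combining: N⁻²·lx·Gy = (kg⁻²·m⁻²·s⁴) · (m⁻²·cd) · (m²·s⁻²) = kg⁻²·m⁻²·s²·cd.
The exponent of s is 2.

2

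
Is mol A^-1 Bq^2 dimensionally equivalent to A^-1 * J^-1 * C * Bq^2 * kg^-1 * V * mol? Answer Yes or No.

No

Left side:
  Bq = 1/s = s⁻¹ (activity is decays per second).
  So Bq² = s⁻².
  Combining: mol·A⁻¹·Bq² = mol · A⁻¹ · s⁻² = s⁻²·A⁻¹·mol.
Right side:
  J = N·m (work = force × distance),
      = kg·m²·s⁻².
  So J⁻¹ = kg⁻¹·m⁻²·s².
  C = A·s = s·A (charge = current × time).
  Bq = 1/s = s⁻¹ (activity is decays per second).
  So Bq² = s⁻².
  V = W/A (potential = power per current),
      = kg·m²·s⁻³·A⁻¹.
  Combining: A⁻¹·J⁻¹·C·Bq²·kg⁻¹·V·mol = A⁻¹ · (kg⁻¹·m⁻²·s²) · (s·A) · s⁻² · kg⁻¹ · (kg·m²·s⁻³·A⁻¹) · mol = kg⁻¹·s⁻²·A⁻¹·mol.
Left is s⁻²·A⁻¹·mol; right is kg⁻¹·s⁻²·A⁻¹·mol — different.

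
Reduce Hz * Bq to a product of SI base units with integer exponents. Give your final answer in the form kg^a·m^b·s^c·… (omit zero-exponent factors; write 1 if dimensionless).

Hz = s⁻¹.
Bq = s⁻¹.
Combining: Hz·Bq = s⁻¹ · s⁻¹ = s⁻².

s⁻²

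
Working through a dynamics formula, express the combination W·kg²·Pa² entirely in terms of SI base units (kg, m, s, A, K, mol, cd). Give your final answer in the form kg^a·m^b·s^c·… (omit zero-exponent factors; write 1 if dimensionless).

kg⁵·s⁻⁷

W = kg·m²·s⁻³.
Pa = kg·m⁻¹·s⁻².
So Pa² = kg²·m⁻²·s⁻⁴.
Combining: W·kg²·Pa² = (kg·m²·s⁻³) · kg² · (kg²·m⁻²·s⁻⁴) = kg⁵·s⁻⁷.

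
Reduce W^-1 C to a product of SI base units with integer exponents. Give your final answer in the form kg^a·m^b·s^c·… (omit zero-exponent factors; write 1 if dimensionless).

kg⁻¹·m⁻²·s⁴·A

W = kg·m²·s⁻³.
So W⁻¹ = kg⁻¹·m⁻²·s³.
C = s·A.
Combining: W⁻¹·C = (kg⁻¹·m⁻²·s³) · (s·A) = kg⁻¹·m⁻²·s⁴·A.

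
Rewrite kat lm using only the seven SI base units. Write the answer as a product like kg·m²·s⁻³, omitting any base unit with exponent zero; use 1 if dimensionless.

kat = mol/s = s⁻¹·mol (catalytic activity).
lm = cd·sr = cd (luminous flux; sr is dimensionless).
Combining: kat·lm = (s⁻¹·mol) · cd = s⁻¹·mol·cd.

s⁻¹·mol·cd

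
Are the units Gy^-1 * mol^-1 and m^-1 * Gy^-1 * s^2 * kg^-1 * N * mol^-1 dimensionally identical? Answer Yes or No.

Yes

Left side:
  Gy = J/kg (absorbed dose = energy per mass),
      = m²·s⁻².
  So Gy⁻¹ = m⁻²·s².
  Combining: Gy⁻¹·mol⁻¹ = (m⁻²·s²) · mol⁻¹ = m⁻²·s²·mol⁻¹.
Right side:
  Gy = m²·s⁻².
  So Gy⁻¹ = m⁻²·s².
  N = kg·m·s⁻².
  Combining: m⁻¹·Gy⁻¹·s²·kg⁻¹·N·mol⁻¹ = m⁻¹ · (m⁻²·s²) · s² · kg⁻¹ · (kg·m·s⁻²) · mol⁻¹ = m⁻²·s²·mol⁻¹.
Both reduce to m⁻²·s²·mol⁻¹.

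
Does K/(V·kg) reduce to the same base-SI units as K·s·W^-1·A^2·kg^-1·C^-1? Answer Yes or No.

Left side:
  V = kg·m²·s⁻³·A⁻¹.
  So V⁻¹ = kg⁻¹·m⁻²·s³·A.
  Combining: V⁻¹·kg⁻¹·K = (kg⁻¹·m⁻²·s³·A) · kg⁻¹ · K = kg⁻²·m⁻²·s³·A·K.
Right side:
  W = J/s (power = energy per time),
      = kg·m²·s⁻³.
  So W⁻¹ = kg⁻¹·m⁻²·s³.
  C = A·s = s·A (charge = current × time).
  So C⁻¹ = s⁻¹·A⁻¹.
  Combining: K·s·W⁻¹·A²·kg⁻¹·C⁻¹ = K · s · (kg⁻¹·m⁻²·s³) · A² · kg⁻¹ · (s⁻¹·A⁻¹) = kg⁻²·m⁻²·s³·A·K.
Both reduce to kg⁻²·m⁻²·s³·A·K.

Yes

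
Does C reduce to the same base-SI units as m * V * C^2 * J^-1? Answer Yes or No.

No

Left side:
  C = A·s = s·A (charge = current × time).
Right side:
  V = W/A (potential = power per current),
      = kg·m²·s⁻³·A⁻¹.
  C = A·s = s·A (charge = current × time).
  So C² = s²·A².
  J = N·m (work = force × distance),
      = kg·m²·s⁻².
  So J⁻¹ = kg⁻¹·m⁻²·s².
  Combining: m·V·C²·J⁻¹ = m · (kg·m²·s⁻³·A⁻¹) · (s²·A²) · (kg⁻¹·m⁻²·s²) = m·s·A.
Left is s·A; right is m·s·A — different.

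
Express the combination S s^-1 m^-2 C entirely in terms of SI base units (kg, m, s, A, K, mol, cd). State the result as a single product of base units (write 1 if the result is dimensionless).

kg⁻¹·m⁻⁴·s³·A³

S = 1/Ω (conductance is reciprocal resistance),
    = kg⁻¹·m⁻²·s³·A².
C = A·s = s·A (charge = current × time).
Combining: S·s⁻¹·m⁻²·C = (kg⁻¹·m⁻²·s³·A²) · s⁻¹ · m⁻² · (s·A) = kg⁻¹·m⁻⁴·s³·A³.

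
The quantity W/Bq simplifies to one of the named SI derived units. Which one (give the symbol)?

J

Bq = 1/s = s⁻¹ (activity is decays per second).
So Bq⁻¹ = s.
W = J/s (power = energy per time),
    = kg·m²·s⁻³.
Combining: Bq⁻¹·W = s · (kg·m²·s⁻³) = kg·m²·s⁻².
kg·m²·s⁻² is the base-SI form of the joule.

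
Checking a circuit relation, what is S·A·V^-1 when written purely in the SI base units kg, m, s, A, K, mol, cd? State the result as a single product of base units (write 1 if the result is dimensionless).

S = 1/Ω (conductance is reciprocal resistance),
    = kg⁻¹·m⁻²·s³·A².
V = W/A (potential = power per current),
    = kg·m²·s⁻³·A⁻¹.
So V⁻¹ = kg⁻¹·m⁻²·s³·A.
Combining: S·A·V⁻¹ = (kg⁻¹·m⁻²·s³·A²) · A · (kg⁻¹·m⁻²·s³·A) = kg⁻²·m⁻⁴·s⁶·A⁴.

kg⁻²·m⁻⁴·s⁶·A⁴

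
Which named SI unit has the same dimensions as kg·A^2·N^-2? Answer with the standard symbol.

N = kg·m/s² = kg·m·s⁻² (force = mass × acceleration).
So N⁻² = kg⁻²·m⁻²·s⁴.
Combining: kg·A²·N⁻² = kg · A² · (kg⁻²·m⁻²·s⁴) = kg⁻¹·m⁻²·s⁴·A².
kg⁻¹·m⁻²·s⁴·A² is the base-SI form of the farad.

F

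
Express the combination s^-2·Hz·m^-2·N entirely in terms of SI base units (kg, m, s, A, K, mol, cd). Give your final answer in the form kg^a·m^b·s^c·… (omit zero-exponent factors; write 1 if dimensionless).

kg·m⁻¹·s⁻⁵

Hz = s⁻¹.
N = kg·m·s⁻².
Combining: s⁻²·Hz·m⁻²·N = s⁻² · s⁻¹ · m⁻² · (kg·m·s⁻²) = kg·m⁻¹·s⁻⁵.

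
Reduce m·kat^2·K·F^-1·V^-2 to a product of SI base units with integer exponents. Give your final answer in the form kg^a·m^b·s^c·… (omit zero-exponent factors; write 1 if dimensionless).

kg⁻¹·m⁻¹·K·mol²

kat = s⁻¹·mol.
So kat² = s⁻²·mol².
F = kg⁻¹·m⁻²·s⁴·A².
So F⁻¹ = kg·m²·s⁻⁴·A⁻².
V = kg·m²·s⁻³·A⁻¹.
So V⁻² = kg⁻²·m⁻⁴·s⁶·A².
Combining: m·kat²·K·F⁻¹·V⁻² = m · (s⁻²·mol²) · K · (kg·m²·s⁻⁴·A⁻²) · (kg⁻²·m⁻⁴·s⁶·A²) = kg⁻¹·m⁻¹·K·mol².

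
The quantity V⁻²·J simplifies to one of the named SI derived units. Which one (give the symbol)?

V = W/A (potential = power per current),
    = kg·m²·s⁻³·A⁻¹.
So V⁻² = kg⁻²·m⁻⁴·s⁶·A².
J = N·m (work = force × distance),
    = kg·m²·s⁻².
Combining: V⁻²·J = (kg⁻²·m⁻⁴·s⁶·A²) · (kg·m²·s⁻²) = kg⁻¹·m⁻²·s⁴·A².
kg⁻¹·m⁻²·s⁴·A² is the base-SI form of the farad.

F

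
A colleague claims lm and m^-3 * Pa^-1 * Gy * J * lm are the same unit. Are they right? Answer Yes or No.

Left side:
  lm = cd.
Right side:
  Pa = N/m² (pressure = force per area),
      = kg·m⁻¹·s⁻².
  So Pa⁻¹ = kg⁻¹·m·s².
  Gy = J/kg (absorbed dose = energy per mass),
      = m²·s⁻².
  J = N·m (work = force × distance),
      = kg·m²·s⁻².
  lm = cd·sr = cd (luminous flux; sr is dimensionless).
  Combining: m⁻³·Pa⁻¹·Gy·J·lm = m⁻³ · (kg⁻¹·m·s²) · (m²·s⁻²) · (kg·m²·s⁻²) · cd = m²·s⁻²·cd.
Left is cd; right is m²·s⁻²·cd — different.

No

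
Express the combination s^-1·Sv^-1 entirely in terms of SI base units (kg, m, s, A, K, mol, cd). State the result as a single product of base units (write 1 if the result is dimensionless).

Sv = J/kg (equivalent dose = energy per mass),
    = m²·s⁻².
So Sv⁻¹ = m⁻²·s².
Combining: s⁻¹·Sv⁻¹ = s⁻¹ · (m⁻²·s²) = m⁻²·s.

m⁻²·s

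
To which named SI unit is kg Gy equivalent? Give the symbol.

Gy = J/kg (absorbed dose = energy per mass),
    = m²·s⁻².
Combining: kg·Gy = kg · (m²·s⁻²) = kg·m²·s⁻².
kg·m²·s⁻² is the base-SI form of the joule.

J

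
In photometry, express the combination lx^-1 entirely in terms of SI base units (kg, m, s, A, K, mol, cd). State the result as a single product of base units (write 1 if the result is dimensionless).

lx = m⁻²·cd.
So lx⁻¹ = m²·cd⁻¹.

m²·cd⁻¹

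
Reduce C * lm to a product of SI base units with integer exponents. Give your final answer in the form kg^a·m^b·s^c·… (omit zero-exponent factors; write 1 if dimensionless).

s·A·cd

C = A·s = s·A (charge = current × time).
lm = cd·sr = cd (luminous flux; sr is dimensionless).
Combining: C·lm = (s·A) · cd = s·A·cd.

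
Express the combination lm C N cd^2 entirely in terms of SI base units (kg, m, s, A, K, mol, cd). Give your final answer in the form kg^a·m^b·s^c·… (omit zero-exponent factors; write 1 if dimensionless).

kg·m·s⁻¹·A·cd³

lm = cd·sr = cd (luminous flux; sr is dimensionless).
C = A·s = s·A (charge = current × time).
N = kg·m/s² = kg·m·s⁻² (force = mass × acceleration).
Combining: lm·C·N·cd² = cd · (s·A) · (kg·m·s⁻²) · cd² = kg·m·s⁻¹·A·cd³.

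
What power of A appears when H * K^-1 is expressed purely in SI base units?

-2

H = Wb/A (inductance = flux per current),
    = kg·m²·s⁻²·A⁻².
Combining: H·K⁻¹ = (kg·m²·s⁻²·A⁻²) · K⁻¹ = kg·m²·s⁻²·A⁻²·K⁻¹.
The exponent of A is -2.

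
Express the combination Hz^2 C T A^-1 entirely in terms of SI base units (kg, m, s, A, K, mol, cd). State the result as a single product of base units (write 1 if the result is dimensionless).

kg·s⁻³·A⁻¹

Hz = s⁻¹.
So Hz² = s⁻².
C = s·A.
T = kg·s⁻²·A⁻¹.
Combining: Hz²·C·T·A⁻¹ = s⁻² · (s·A) · (kg·s⁻²·A⁻¹) · A⁻¹ = kg·s⁻³·A⁻¹.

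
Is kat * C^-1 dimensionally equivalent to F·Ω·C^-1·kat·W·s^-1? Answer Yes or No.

No

Left side:
  kat = s⁻¹·mol.
  C = s·A.
  So C⁻¹ = s⁻¹·A⁻¹.
  Combining: kat·C⁻¹ = (s⁻¹·mol) · (s⁻¹·A⁻¹) = s⁻²·A⁻¹·mol.
Right side:
  F = C/V (capacitance = charge per voltage),
      = A·s/(kg·m²·s⁻³·A⁻¹) (substituting C and V),
      = kg⁻¹·m⁻²·s⁴·A².
  Ω = V/A (resistance = voltage per current),
      = kg·m²·s⁻³·A⁻².
  C = A·s = s·A (charge = current × time).
  So C⁻¹ = s⁻¹·A⁻¹.
  kat = mol/s = s⁻¹·mol (catalytic activity).
  W = J/s (power = energy per time),
      = kg·m²·s⁻³.
  Combining: F·Ω·C⁻¹·kat·W·s⁻¹ = (kg⁻¹·m⁻²·s⁴·A²) · (kg·m²·s⁻³·A⁻²) · (s⁻¹·A⁻¹) · (s⁻¹·mol) · (kg·m²·s⁻³) · s⁻¹ = kg·m²·s⁻⁵·A⁻¹·mol.
Left is s⁻²·A⁻¹·mol; right is kg·m²·s⁻⁵·A⁻¹·mol — different.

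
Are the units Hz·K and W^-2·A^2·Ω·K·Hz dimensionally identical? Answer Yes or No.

Left side:
  Hz = s⁻¹.
  Combining: Hz·K = s⁻¹ · K = s⁻¹·K.
Right side:
  W = kg·m²·s⁻³.
  So W⁻² = kg⁻²·m⁻⁴·s⁶.
  Ω = kg·m²·s⁻³·A⁻².
  Hz = s⁻¹.
  Combining: W⁻²·A²·Ω·K·Hz = (kg⁻²·m⁻⁴·s⁶) · A² · (kg·m²·s⁻³·A⁻²) · K · s⁻¹ = kg⁻¹·m⁻²·s²·K.
Left is s⁻¹·K; right is kg⁻¹·m⁻²·s²·K — different.

No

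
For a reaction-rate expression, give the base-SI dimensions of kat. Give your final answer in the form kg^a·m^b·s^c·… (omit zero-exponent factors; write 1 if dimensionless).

s⁻¹·mol

kat = s⁻¹·mol.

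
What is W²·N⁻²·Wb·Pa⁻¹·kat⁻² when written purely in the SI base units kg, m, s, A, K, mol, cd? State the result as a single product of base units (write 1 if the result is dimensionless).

W = J/s (power = energy per time),
    = kg·m²·s⁻³.
So W² = kg²·m⁴·s⁻⁶.
N = kg·m/s² = kg·m·s⁻² (force = mass × acceleration).
So N⁻² = kg⁻²·m⁻²·s⁴.
Wb = V·s (flux: a volt is a weber per second),
    = kg·m²·s⁻²·A⁻¹.
Pa = N/m² (pressure = force per area),
    = kg·m⁻¹·s⁻².
So Pa⁻¹ = kg⁻¹·m·s².
kat = mol/s = s⁻¹·mol (catalytic activity).
So kat⁻² = s²·mol⁻².
Combining: W²·N⁻²·Wb·Pa⁻¹·kat⁻² = (kg²·m⁴·s⁻⁶) · (kg⁻²·m⁻²·s⁴) · (kg·m²·s⁻²·A⁻¹) · (kg⁻¹·m·s²) · (s²·mol⁻²) = m⁵·A⁻¹·mol⁻².

m⁵·A⁻¹·mol⁻²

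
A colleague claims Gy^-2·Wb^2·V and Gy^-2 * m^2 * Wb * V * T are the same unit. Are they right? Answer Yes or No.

Left side:
  Gy = J/kg (absorbed dose = energy per mass),
      = m²·s⁻².
  So Gy⁻² = m⁻⁴·s⁴.
  Wb = V·s (flux: a volt is a weber per second),
      = kg·m²·s⁻²·A⁻¹.
  So Wb² = kg²·m⁴·s⁻⁴·A⁻².
  V = W/A (potential = power per current),
      = kg·m²·s⁻³·A⁻¹.
  Combining: Gy⁻²·Wb²·V = (m⁻⁴·s⁴) · (kg²·m⁴·s⁻⁴·A⁻²) · (kg·m²·s⁻³·A⁻¹) = kg³·m²·s⁻³·A⁻³.
Right side:
  Gy = J/kg (absorbed dose = energy per mass),
      = m²·s⁻².
  So Gy⁻² = m⁻⁴·s⁴.
  Wb = V·s (flux: a volt is a weber per second),
      = kg·m²·s⁻²·A⁻¹.
  V = W/A (potential = power per current),
      = kg·m²·s⁻³·A⁻¹.
  T = Wb/m² (flux density = flux per area),
      = kg·s⁻²·A⁻¹.
  Combining: Gy⁻²·m²·Wb·V·T = (m⁻⁴·s⁴) · m² · (kg·m²·s⁻²·A⁻¹) · (kg·m²·s⁻³·A⁻¹) · (kg·s⁻²·A⁻¹) = kg³·m²·s⁻³·A⁻³.
Both reduce to kg³·m²·s⁻³·A⁻³.

Yes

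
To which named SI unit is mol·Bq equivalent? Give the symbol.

Bq = s⁻¹.
Combining: mol·Bq = mol · s⁻¹ = s⁻¹·mol.
s⁻¹·mol is the base-SI form of the katal.

kat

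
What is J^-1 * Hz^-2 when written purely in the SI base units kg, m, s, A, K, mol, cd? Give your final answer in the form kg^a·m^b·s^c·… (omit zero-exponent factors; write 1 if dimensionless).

J = kg·m²·s⁻².
So J⁻¹ = kg⁻¹·m⁻²·s².
Hz = s⁻¹.
So Hz⁻² = s².
Combining: J⁻¹·Hz⁻² = (kg⁻¹·m⁻²·s²) · s² = kg⁻¹·m⁻²·s⁴.

kg⁻¹·m⁻²·s⁴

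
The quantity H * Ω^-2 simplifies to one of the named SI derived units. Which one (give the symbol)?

F

H = kg·m²·s⁻²·A⁻².
Ω = kg·m²·s⁻³·A⁻².
So Ω⁻² = kg⁻²·m⁻⁴·s⁶·A⁴.
Combining: H·Ω⁻² = (kg·m²·s⁻²·A⁻²) · (kg⁻²·m⁻⁴·s⁶·A⁴) = kg⁻¹·m⁻²·s⁴·A².
kg⁻¹·m⁻²·s⁴·A² is the base-SI form of the farad.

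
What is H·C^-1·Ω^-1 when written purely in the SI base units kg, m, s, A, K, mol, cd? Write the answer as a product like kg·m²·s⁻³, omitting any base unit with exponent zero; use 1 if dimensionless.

A⁻¹

H = kg·m²·s⁻²·A⁻².
C = s·A.
So C⁻¹ = s⁻¹·A⁻¹.
Ω = kg·m²·s⁻³·A⁻².
So Ω⁻¹ = kg⁻¹·m⁻²·s³·A².
Combining: H·C⁻¹·Ω⁻¹ = (kg·m²·s⁻²·A⁻²) · (s⁻¹·A⁻¹) · (kg⁻¹·m⁻²·s³·A²) = A⁻¹.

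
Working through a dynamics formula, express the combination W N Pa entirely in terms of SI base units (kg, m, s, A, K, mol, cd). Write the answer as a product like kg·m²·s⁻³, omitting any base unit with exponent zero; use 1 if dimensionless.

kg³·m²·s⁻⁷

W = J/s (power = energy per time),
    = kg·m²·s⁻³.
N = kg·m/s² = kg·m·s⁻² (force = mass × acceleration).
Pa = N/m² (pressure = force per area),
    = kg·m⁻¹·s⁻².
Combining: W·N·Pa = (kg·m²·s⁻³) · (kg·m·s⁻²) · (kg·m⁻¹·s⁻²) = kg³·m²·s⁻⁷.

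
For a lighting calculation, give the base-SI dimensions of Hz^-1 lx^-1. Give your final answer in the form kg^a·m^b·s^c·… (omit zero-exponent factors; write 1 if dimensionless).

Hz = 1/s = s⁻¹ (frequency is cycles per second).
So Hz⁻¹ = s.
lx = lm/m² (illuminance = luminous flux per area),
    = m⁻²·cd.
So lx⁻¹ = m²·cd⁻¹.
Combining: Hz⁻¹·lx⁻¹ = s · (m²·cd⁻¹) = m²·s·cd⁻¹.

m²·s·cd⁻¹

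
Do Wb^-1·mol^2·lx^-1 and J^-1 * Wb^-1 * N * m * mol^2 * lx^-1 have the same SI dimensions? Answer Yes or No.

Yes

Left side:
  Wb = kg·m²·s⁻²·A⁻¹.
  So Wb⁻¹ = kg⁻¹·m⁻²·s²·A.
  lx = m⁻²·cd.
  So lx⁻¹ = m²·cd⁻¹.
  Combining: Wb⁻¹·mol²·lx⁻¹ = (kg⁻¹·m⁻²·s²·A) · mol² · (m²·cd⁻¹) = kg⁻¹·s²·A·mol²·cd⁻¹.
Right side:
  J = N·m (work = force × distance),
      = kg·m²·s⁻².
  So J⁻¹ = kg⁻¹·m⁻²·s².
  Wb = V·s (flux: a volt is a weber per second),
      = kg·m²·s⁻²·A⁻¹.
  So Wb⁻¹ = kg⁻¹·m⁻²·s²·A.
  N = kg·m/s² = kg·m·s⁻² (force = mass × acceleration).
  lx = lm/m² (illuminance = luminous flux per area),
      = m⁻²·cd.
  So lx⁻¹ = m²·cd⁻¹.
  Combining: J⁻¹·Wb⁻¹·N·m·mol²·lx⁻¹ = (kg⁻¹·m⁻²·s²) · (kg⁻¹·m⁻²·s²·A) · (kg·m·s⁻²) · m · mol² · (m²·cd⁻¹) = kg⁻¹·s²·A·mol²·cd⁻¹.
Both reduce to kg⁻¹·s²·A·mol²·cd⁻¹.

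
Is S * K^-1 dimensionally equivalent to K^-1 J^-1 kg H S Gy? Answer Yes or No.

Left side:
  S = 1/Ω (conductance is reciprocal resistance),
      = kg⁻¹·m⁻²·s³·A².
  Combining: S·K⁻¹ = (kg⁻¹·m⁻²·s³·A²) · K⁻¹ = kg⁻¹·m⁻²·s³·A²·K⁻¹.
Right side:
  J = N·m (work = force × distance),
      = kg·m²·s⁻².
  So J⁻¹ = kg⁻¹·m⁻²·s².
  H = Wb/A (inductance = flux per current),
      = kg·m²·s⁻²·A⁻².
  S = 1/Ω (conductance is reciprocal resistance),
      = kg⁻¹·m⁻²·s³·A².
  Gy = J/kg (absorbed dose = energy per mass),
      = m²·s⁻².
  Combining: K⁻¹·J⁻¹·kg·H·S·Gy = K⁻¹ · (kg⁻¹·m⁻²·s²) · kg · (kg·m²·s⁻²·A⁻²) · (kg⁻¹·m⁻²·s³·A²) · (m²·s⁻²) = s·K⁻¹.
Left is kg⁻¹·m⁻²·s³·A²·K⁻¹; right is s·K⁻¹ — different.

No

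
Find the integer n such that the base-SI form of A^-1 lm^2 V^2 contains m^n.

lm = cd.
So lm² = cd².
V = kg·m²·s⁻³·A⁻¹.
So V² = kg²·m⁴·s⁻⁶·A⁻².
Combining: A⁻¹·lm²·V² = A⁻¹ · cd² · (kg²·m⁴·s⁻⁶·A⁻²) = kg²·m⁴·s⁻⁶·A⁻³·cd².
The exponent of m is 4.

4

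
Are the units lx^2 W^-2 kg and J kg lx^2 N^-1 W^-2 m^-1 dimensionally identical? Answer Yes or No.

Left side:
  lx = lm/m² (illuminance = luminous flux per area),
      = m⁻²·cd.
  So lx² = m⁻⁴·cd².
  W = J/s (power = energy per time),
      = kg·m²·s⁻³.
  So W⁻² = kg⁻²·m⁻⁴·s⁶.
  Combining: lx²·W⁻²·kg = (m⁻⁴·cd²) · (kg⁻²·m⁻⁴·s⁶) · kg = kg⁻¹·m⁻⁸·s⁶·cd².
Right side:
  J = N·m (work = force × distance),
      = kg·m²·s⁻².
  lx = lm/m² (illuminance = luminous flux per area),
      = m⁻²·cd.
  So lx² = m⁻⁴·cd².
  N = kg·m/s² = kg·m·s⁻² (force = mass × acceleration).
  So N⁻¹ = kg⁻¹·m⁻¹·s².
  W = J/s (power = energy per time),
      = kg·m²·s⁻³.
  So W⁻² = kg⁻²·m⁻⁴·s⁶.
  Combining: J·kg·lx²·N⁻¹·W⁻²·m⁻¹ = (kg·m²·s⁻²) · kg · (m⁻⁴·cd²) · (kg⁻¹·m⁻¹·s²) · (kg⁻²·m⁻⁴·s⁶) · m⁻¹ = kg⁻¹·m⁻⁸·s⁶·cd².
Both reduce to kg⁻¹·m⁻⁸·s⁶·cd².

Yes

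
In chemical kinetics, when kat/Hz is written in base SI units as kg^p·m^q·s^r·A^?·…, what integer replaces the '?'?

0

Hz = s⁻¹.
So Hz⁻¹ = s.
kat = s⁻¹·mol.
Combining: Hz⁻¹·kat = s · (s⁻¹·mol) = mol.
The exponent of A is 0.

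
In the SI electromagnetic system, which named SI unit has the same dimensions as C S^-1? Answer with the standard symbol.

Wb

C = A·s = s·A (charge = current × time).
S = 1/Ω (conductance is reciprocal resistance),
    = kg⁻¹·m⁻²·s³·A².
So S⁻¹ = kg·m²·s⁻³·A⁻².
Combining: C·S⁻¹ = (s·A) · (kg·m²·s⁻³·A⁻²) = kg·m²·s⁻²·A⁻¹.
kg·m²·s⁻²·A⁻¹ is the base-SI form of the weber.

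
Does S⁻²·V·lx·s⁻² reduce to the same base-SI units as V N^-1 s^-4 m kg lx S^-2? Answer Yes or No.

Yes

Left side:
  S = kg⁻¹·m⁻²·s³·A².
  So S⁻² = kg²·m⁴·s⁻⁶·A⁻⁴.
  V = kg·m²·s⁻³·A⁻¹.
  lx = m⁻²·cd.
  Combining: S⁻²·V·lx·s⁻² = (kg²·m⁴·s⁻⁶·A⁻⁴) · (kg·m²·s⁻³·A⁻¹) · (m⁻²·cd) · s⁻² = kg³·m⁴·s⁻¹¹·A⁻⁵·cd.
Right side:
  V = W/A (potential = power per current),
      = kg·m²·s⁻³·A⁻¹.
  N = kg·m/s² = kg·m·s⁻² (force = mass × acceleration).
  So N⁻¹ = kg⁻¹·m⁻¹·s².
  lx = lm/m² (illuminance = luminous flux per area),
      = m⁻²·cd.
  S = 1/Ω (conductance is reciprocal resistance),
      = kg⁻¹·m⁻²·s³·A².
  So S⁻² = kg²·m⁴·s⁻⁶·A⁻⁴.
  Combining: V·N⁻¹·s⁻⁴·m·kg·lx·S⁻² = (kg·m²·s⁻³·A⁻¹) · (kg⁻¹·m⁻¹·s²) · s⁻⁴ · m · kg · (m⁻²·cd) · (kg²·m⁴·s⁻⁶·A⁻⁴) = kg³·m⁴·s⁻¹¹·A⁻⁵·cd.
Both reduce to kg³·m⁴·s⁻¹¹·A⁻⁵·cd.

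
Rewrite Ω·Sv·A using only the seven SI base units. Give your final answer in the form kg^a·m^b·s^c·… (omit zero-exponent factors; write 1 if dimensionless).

kg·m⁴·s⁻⁵·A⁻¹

Ω = V/A (resistance = voltage per current),
    = kg·m²·s⁻³·A⁻².
Sv = J/kg (equivalent dose = energy per mass),
    = m²·s⁻².
Combining: Ω·Sv·A = (kg·m²·s⁻³·A⁻²) · (m²·s⁻²) · A = kg·m⁴·s⁻⁵·A⁻¹.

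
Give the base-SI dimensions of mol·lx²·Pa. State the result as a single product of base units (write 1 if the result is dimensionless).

kg·m⁻⁵·s⁻²·mol·cd²

lx = lm/m² (illuminance = luminous flux per area),
    = m⁻²·cd.
So lx² = m⁻⁴·cd².
Pa = N/m² (pressure = force per area),
    = kg·m⁻¹·s⁻².
Combining: mol·lx²·Pa = mol · (m⁻⁴·cd²) · (kg·m⁻¹·s⁻²) = kg·m⁻⁵·s⁻²·mol·cd².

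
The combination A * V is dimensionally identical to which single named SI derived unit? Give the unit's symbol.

W

V = W/A (potential = power per current),
    = kg·m²·s⁻³·A⁻¹.
Combining: A·V = A · (kg·m²·s⁻³·A⁻¹) = kg·m²·s⁻³.
kg·m²·s⁻³ is the base-SI form of the watt.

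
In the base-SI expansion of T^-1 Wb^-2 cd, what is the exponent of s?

T = Wb/m² (flux density = flux per area),
    = kg·s⁻²·A⁻¹.
So T⁻¹ = kg⁻¹·s²·A.
Wb = V·s (flux: a volt is a weber per second),
    = kg·m²·s⁻²·A⁻¹.
So Wb⁻² = kg⁻²·m⁻⁴·s⁴·A².
Combining: T⁻¹·Wb⁻²·cd = (kg⁻¹·s²·A) · (kg⁻²·m⁻⁴·s⁴·A²) · cd = kg⁻³·m⁻⁴·s⁶·A³·cd.
The exponent of s is 6.

6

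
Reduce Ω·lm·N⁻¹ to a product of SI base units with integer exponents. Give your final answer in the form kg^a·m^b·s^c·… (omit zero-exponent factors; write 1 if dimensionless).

m·s⁻¹·A⁻²·cd

Ω = kg·m²·s⁻³·A⁻².
lm = cd.
N = kg·m·s⁻².
So N⁻¹ = kg⁻¹·m⁻¹·s².
Combining: Ω·lm·N⁻¹ = (kg·m²·s⁻³·A⁻²) · cd · (kg⁻¹·m⁻¹·s²) = m·s⁻¹·A⁻²·cd.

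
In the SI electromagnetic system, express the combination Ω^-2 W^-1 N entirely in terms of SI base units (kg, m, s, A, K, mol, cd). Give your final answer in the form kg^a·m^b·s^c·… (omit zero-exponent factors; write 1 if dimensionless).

Ω = V/A (resistance = voltage per current),
    = kg·m²·s⁻³·A⁻².
So Ω⁻² = kg⁻²·m⁻⁴·s⁶·A⁴.
W = J/s (power = energy per time),
    = kg·m²·s⁻³.
So W⁻¹ = kg⁻¹·m⁻²·s³.
N = kg·m/s² = kg·m·s⁻² (force = mass × acceleration).
Combining: Ω⁻²·W⁻¹·N = (kg⁻²·m⁻⁴·s⁶·A⁴) · (kg⁻¹·m⁻²·s³) · (kg·m·s⁻²) = kg⁻²·m⁻⁵·s⁷·A⁴.

kg⁻²·m⁻⁵·s⁷·A⁴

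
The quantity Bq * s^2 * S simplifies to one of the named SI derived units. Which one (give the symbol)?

F

Bq = 1/s = s⁻¹ (activity is decays per second).
S = 1/Ω (conductance is reciprocal resistance),
    = kg⁻¹·m⁻²·s³·A².
Combining: Bq·s²·S = s⁻¹ · s² · (kg⁻¹·m⁻²·s³·A²) = kg⁻¹·m⁻²·s⁴·A².
kg⁻¹·m⁻²·s⁴·A² is the base-SI form of the farad.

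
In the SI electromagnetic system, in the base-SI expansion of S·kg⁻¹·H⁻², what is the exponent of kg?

S = kg⁻¹·m⁻²·s³·A².
H = kg·m²·s⁻²·A⁻².
So H⁻² = kg⁻²·m⁻⁴·s⁴·A⁴.
Combining: S·kg⁻¹·H⁻² = (kg⁻¹·m⁻²·s³·A²) · kg⁻¹ · (kg⁻²·m⁻⁴·s⁴·A⁴) = kg⁻⁴·m⁻⁶·s⁷·A⁶.
The exponent of kg is -4.

-4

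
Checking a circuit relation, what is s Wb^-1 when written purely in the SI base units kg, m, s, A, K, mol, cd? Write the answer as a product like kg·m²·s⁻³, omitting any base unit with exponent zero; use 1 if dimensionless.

Wb = V·s (flux: a volt is a weber per second),
    = kg·m²·s⁻²·A⁻¹.
So Wb⁻¹ = kg⁻¹·m⁻²·s²·A.
Combining: s·Wb⁻¹ = s · (kg⁻¹·m⁻²·s²·A) = kg⁻¹·m⁻²·s³·A.

kg⁻¹·m⁻²·s³·A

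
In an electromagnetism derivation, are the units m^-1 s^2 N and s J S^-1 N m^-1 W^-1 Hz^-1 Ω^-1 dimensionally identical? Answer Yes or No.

Left side:
  N = kg·m/s² = kg·m·s⁻² (force = mass × acceleration).
  Combining: m⁻¹·s²·N = m⁻¹ · s² · (kg·m·s⁻²) = kg.
Right side:
  J = N·m (work = force × distance),
      = kg·m²·s⁻².
  S = 1/Ω (conductance is reciprocal resistance),
      = kg⁻¹·m⁻²·s³·A².
  So S⁻¹ = kg·m²·s⁻³·A⁻².
  N = kg·m/s² = kg·m·s⁻² (force = mass × acceleration).
  W = J/s (power = energy per time),
      = kg·m²·s⁻³.
  So W⁻¹ = kg⁻¹·m⁻²·s³.
  Hz = 1/s = s⁻¹ (frequency is cycles per second).
  So Hz⁻¹ = s.
  Ω = V/A (resistance = voltage per current),
      = kg·m²·s⁻³·A⁻².
  So Ω⁻¹ = kg⁻¹·m⁻²·s³·A².
  Combining: s·J·S⁻¹·N·m⁻¹·W⁻¹·Hz⁻¹·Ω⁻¹ = s · (kg·m²·s⁻²) · (kg·m²·s⁻³·A⁻²) · (kg·m·s⁻²) · m⁻¹ · (kg⁻¹·m⁻²·s³) · s · (kg⁻¹·m⁻²·s³·A²) = kg·s.
Left is kg; right is kg·s — different.

No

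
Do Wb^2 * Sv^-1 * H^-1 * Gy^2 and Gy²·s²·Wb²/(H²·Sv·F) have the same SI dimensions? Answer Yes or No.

Yes

Left side:
  Wb = V·s (flux: a volt is a weber per second),
      = kg·m²·s⁻²·A⁻¹.
  So Wb² = kg²·m⁴·s⁻⁴·A⁻².
  Sv = J/kg (equivalent dose = energy per mass),
      = m²·s⁻².
  So Sv⁻¹ = m⁻²·s².
  H = Wb/A (inductance = flux per current),
      = kg·m²·s⁻²·A⁻².
  So H⁻¹ = kg⁻¹·m⁻²·s²·A².
  Gy = J/kg (absorbed dose = energy per mass),
      = m²·s⁻².
  So Gy² = m⁴·s⁻⁴.
  Combining: Wb²·Sv⁻¹·H⁻¹·Gy² = (kg²·m⁴·s⁻⁴·A⁻²) · (m⁻²·s²) · (kg⁻¹·m⁻²·s²·A²) · (m⁴·s⁻⁴) = kg·m⁴·s⁻⁴.
Right side:
  H = Wb/A (inductance = flux per current),
      = kg·m²·s⁻²·A⁻².
  So H⁻² = kg⁻²·m⁻⁴·s⁴·A⁴.
  Sv = J/kg (equivalent dose = energy per mass),
      = m²·s⁻².
  So Sv⁻¹ = m⁻²·s².
  Gy = J/kg (absorbed dose = energy per mass),
      = m²·s⁻².
  So Gy² = m⁴·s⁻⁴.
  F = C/V (capacitance = charge per voltage),
      = A·s/(kg·m²·s⁻³·A⁻¹) (substituting C and V),
      = kg⁻¹·m⁻²·s⁴·A².
  So F⁻¹ = kg·m²·s⁻⁴·A⁻².
  Wb = V·s (flux: a volt is a weber per second),
      = kg·m²·s⁻²·A⁻¹.
  So Wb² = kg²·m⁴·s⁻⁴·A⁻².
  Combining: H⁻²·Sv⁻¹·Gy²·s²·F⁻¹·Wb² = (kg⁻²·m⁻⁴·s⁴·A⁴) · (m⁻²·s²) · (m⁴·s⁻⁴) · s² · (kg·m²·s⁻⁴·A⁻²) · (kg²·m⁴·s⁻⁴·A⁻²) = kg·m⁴·s⁻⁴.
Both reduce to kg·m⁴·s⁻⁴.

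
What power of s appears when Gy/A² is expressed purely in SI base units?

-2

Gy = J/kg (absorbed dose = energy per mass),
    = m²·s⁻².
Combining: A⁻²·Gy = A⁻² · (m²·s⁻²) = m²·s⁻²·A⁻².
The exponent of s is -2.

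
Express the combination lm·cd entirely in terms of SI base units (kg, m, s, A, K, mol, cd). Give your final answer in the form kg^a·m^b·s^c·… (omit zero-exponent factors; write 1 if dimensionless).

cd²

lm = cd.
Combining: lm·cd = cd · cd = cd².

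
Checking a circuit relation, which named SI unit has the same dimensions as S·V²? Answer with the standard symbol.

W

S = 1/Ω (conductance is reciprocal resistance),
    = kg⁻¹·m⁻²·s³·A².
V = W/A (potential = power per current),
    = kg·m²·s⁻³·A⁻¹.
So V² = kg²·m⁴·s⁻⁶·A⁻².
Combining: S·V² = (kg⁻¹·m⁻²·s³·A²) · (kg²·m⁴·s⁻⁶·A⁻²) = kg·m²·s⁻³.
kg·m²·s⁻³ is the base-SI form of the watt.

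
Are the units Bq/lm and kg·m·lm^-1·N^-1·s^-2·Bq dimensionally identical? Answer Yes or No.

Yes

Left side:
  Bq = 1/s = s⁻¹ (activity is decays per second).
  lm = cd·sr = cd (luminous flux; sr is dimensionless).
  So lm⁻¹ = cd⁻¹.
  Combining: Bq·lm⁻¹ = s⁻¹ · cd⁻¹ = s⁻¹·cd⁻¹.
Right side:
  lm = cd·sr = cd (luminous flux; sr is dimensionless).
  So lm⁻¹ = cd⁻¹.
  N = kg·m/s² = kg·m·s⁻² (force = mass × acceleration).
  So N⁻¹ = kg⁻¹·m⁻¹·s².
  Bq = 1/s = s⁻¹ (activity is decays per second).
  Combining: kg·m·lm⁻¹·N⁻¹·s⁻²·Bq = kg · m · cd⁻¹ · (kg⁻¹·m⁻¹·s²) · s⁻² · s⁻¹ = s⁻¹·cd⁻¹.
Both reduce to s⁻¹·cd⁻¹.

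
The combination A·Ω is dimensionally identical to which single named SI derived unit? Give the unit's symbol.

V

Ω = kg·m²·s⁻³·A⁻².
Combining: A·Ω = A · (kg·m²·s⁻³·A⁻²) = kg·m²·s⁻³·A⁻¹.
kg·m²·s⁻³·A⁻¹ is the base-SI form of the volt.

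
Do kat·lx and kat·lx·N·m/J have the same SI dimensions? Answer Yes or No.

Left side:
  kat = s⁻¹·mol.
  lx = m⁻²·cd.
  Combining: kat·lx = (s⁻¹·mol) · (m⁻²·cd) = m⁻²·s⁻¹·mol·cd.
Right side:
  kat = mol/s = s⁻¹·mol (catalytic activity).
  J = N·m (work = force × distance),
      = kg·m²·s⁻².
  So J⁻¹ = kg⁻¹·m⁻²·s².
  lx = lm/m² (illuminance = luminous flux per area),
      = m⁻²·cd.
  N = kg·m/s² = kg·m·s⁻² (force = mass × acceleration).
  Combining: kat·J⁻¹·lx·N·m = (s⁻¹·mol) · (kg⁻¹·m⁻²·s²) · (m⁻²·cd) · (kg·m·s⁻²) · m = m⁻²·s⁻¹·mol·cd.
Both reduce to m⁻²·s⁻¹·mol·cd.

Yes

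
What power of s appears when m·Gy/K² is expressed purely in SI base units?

Gy = m²·s⁻².
Combining: m·K⁻²·Gy = m · K⁻² · (m²·s⁻²) = m³·s⁻²·K⁻².
The exponent of s is -2.

-2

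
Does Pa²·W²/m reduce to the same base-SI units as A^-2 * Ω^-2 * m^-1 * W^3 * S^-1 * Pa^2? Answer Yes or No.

Yes

Left side:
  Pa = kg·m⁻¹·s⁻².
  So Pa² = kg²·m⁻²·s⁻⁴.
  W = kg·m²·s⁻³.
  So W² = kg²·m⁴·s⁻⁶.
  Combining: Pa²·W²·m⁻¹ = (kg²·m⁻²·s⁻⁴) · (kg²·m⁴·s⁻⁶) · m⁻¹ = kg⁴·m·s⁻¹⁰.
Right side:
  Ω = kg·m²·s⁻³·A⁻².
  So Ω⁻² = kg⁻²·m⁻⁴·s⁶·A⁴.
  W = kg·m²·s⁻³.
  So W³ = kg³·m⁶·s⁻⁹.
  S = kg⁻¹·m⁻²·s³·A².
  So S⁻¹ = kg·m²·s⁻³·A⁻².
  Pa = kg·m⁻¹·s⁻².
  So Pa² = kg²·m⁻²·s⁻⁴.
  Combining: A⁻²·Ω⁻²·m⁻¹·W³·S⁻¹·Pa² = A⁻² · (kg⁻²·m⁻⁴·s⁶·A⁴) · m⁻¹ · (kg³·m⁶·s⁻⁹) · (kg·m²·s⁻³·A⁻²) · (kg²·m⁻²·s⁻⁴) = kg⁴·m·s⁻¹⁰.
Both reduce to kg⁴·m·s⁻¹⁰.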